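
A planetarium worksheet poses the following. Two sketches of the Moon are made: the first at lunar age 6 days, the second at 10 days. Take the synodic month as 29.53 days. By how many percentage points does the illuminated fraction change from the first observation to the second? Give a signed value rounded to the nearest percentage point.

+41 pp

First observation: θ = 360°·6/29.53 = 73.1°, so f = 0.355.
Second observation: θ = 121.9°, f = 0.764.
Δf = 0.764 − 0.355 = +0.409, i.e. +41 pp.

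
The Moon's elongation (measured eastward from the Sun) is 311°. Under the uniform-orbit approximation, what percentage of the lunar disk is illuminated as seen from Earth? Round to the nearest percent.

cos 311° = 0.656, so f = (1 − 0.656)/2 = 0.172, i.e. 17%.

17%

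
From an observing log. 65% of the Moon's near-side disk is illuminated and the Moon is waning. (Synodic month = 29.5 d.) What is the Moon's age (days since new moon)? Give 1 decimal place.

20.7 days

From f = (1 − cos θ)/2: cos θ = 1 − 2×0.65 = -0.300; arccos → 107.5°.
Since the Moon is past full (waning), take the reflex angle: θ = 360° − 107.5° = 252.5°.
Age = 29.5 × 252.5°/360° ≈ 20.69 days.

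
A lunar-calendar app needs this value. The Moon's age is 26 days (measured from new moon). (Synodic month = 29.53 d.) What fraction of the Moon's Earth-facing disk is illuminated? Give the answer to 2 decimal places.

Phase angle: θ = 360°·(26 d)/(29.53 d) = 317.0°.
With cos θ = 0.731, the lit fraction is (1 − 0.731)/2 ≈ 0.135.

0.13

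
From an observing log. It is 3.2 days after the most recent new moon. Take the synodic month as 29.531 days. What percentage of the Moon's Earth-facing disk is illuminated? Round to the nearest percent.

Elongation θ = 360° × 3.2/29.531 ≈ 39.0°.
With cos θ = 0.777, the lit fraction is (1 − 0.777)/2 ≈ 0.111, so 11%.

11%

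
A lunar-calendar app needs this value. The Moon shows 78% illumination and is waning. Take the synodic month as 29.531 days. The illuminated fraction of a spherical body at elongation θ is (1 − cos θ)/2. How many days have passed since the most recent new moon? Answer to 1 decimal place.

19.4 days

From f = (1 − cos θ)/2: cos θ = 1 − 2×0.78 = -0.560; arccos → 124.1°.
Since the Moon is past full (waning), take the reflex angle: θ = 360° − 124.1° = 235.9°.
At 360°/29.531 d per day, 235.9° corresponds to 19.35 days.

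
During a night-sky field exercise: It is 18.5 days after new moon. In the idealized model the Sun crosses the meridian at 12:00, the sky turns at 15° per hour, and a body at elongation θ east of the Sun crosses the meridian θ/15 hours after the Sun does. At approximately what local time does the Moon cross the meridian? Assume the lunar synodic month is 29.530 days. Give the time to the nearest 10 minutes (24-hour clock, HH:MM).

03:00

Elongation θ = 360° × 18.5/29.530 ≈ 225.5°.
At 15° of sky rotation per hour, 225.5° corresponds to a 15.04 h lag.
12:00 + 15.036 h ≈ 03:02 → 03:00 to the nearest ten minutes.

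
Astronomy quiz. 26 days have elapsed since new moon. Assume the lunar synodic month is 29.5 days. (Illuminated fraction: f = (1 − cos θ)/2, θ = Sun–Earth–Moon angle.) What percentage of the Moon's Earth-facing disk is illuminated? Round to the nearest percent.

13%

Elongation θ = 360° × 26/29.5 ≈ 317.3°.
cos 317.3° = 0.735, so f = (1 − 0.735)/2 = 0.133, so 13%.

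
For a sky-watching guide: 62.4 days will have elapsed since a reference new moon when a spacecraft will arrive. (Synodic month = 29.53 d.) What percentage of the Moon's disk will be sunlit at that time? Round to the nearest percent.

62.4 d spans 2 complete synodic months (2 × 29.53 = 59.06 d) plus 3.34 d.
Phase angle: θ = 360°·(3.34 d)/(29.53 d) = 40.7°.
Illuminated fraction = (1 − cos 40.7°)/2 = (1 − 0.758)/2 ≈ 0.121, so 12%.

12%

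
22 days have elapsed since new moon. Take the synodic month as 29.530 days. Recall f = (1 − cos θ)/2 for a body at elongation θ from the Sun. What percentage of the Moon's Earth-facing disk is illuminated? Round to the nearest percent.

Elongation θ = 360° × 22/29.530 ≈ 268.2°.
Illuminated fraction = (1 − cos 268.2°)/2 = (1 − (-0.031))/2 ≈ 0.516, so 52%.

52%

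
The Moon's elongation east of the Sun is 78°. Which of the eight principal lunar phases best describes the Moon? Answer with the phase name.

The first quarter sector spans roughly 68°–112°; 78° falls inside it.

first quarter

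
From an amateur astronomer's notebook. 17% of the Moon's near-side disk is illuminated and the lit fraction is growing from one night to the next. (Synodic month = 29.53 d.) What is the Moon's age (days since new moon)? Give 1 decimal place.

4.0 days

From f = (1 − cos θ)/2: cos θ = 1 − 2×0.17 = 0.660; arccos → 48.7°.
Waxing ⇒ before full, so θ = 48.7°.
Age = 29.53 × 48.7°/360° ≈ 3.99 days.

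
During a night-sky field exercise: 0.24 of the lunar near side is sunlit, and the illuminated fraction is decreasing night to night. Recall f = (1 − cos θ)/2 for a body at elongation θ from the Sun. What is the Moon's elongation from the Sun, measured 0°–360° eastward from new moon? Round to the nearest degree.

301°

Invert f = (1 − cos θ)/2 to get cos θ = 1 − 2(0.24) = 0.520, hence θ₀ = arccos 0.520 = 58.7°.
Since the Moon is past full (waning), take the reflex angle: θ = 360° − 58.7° = 301.3°.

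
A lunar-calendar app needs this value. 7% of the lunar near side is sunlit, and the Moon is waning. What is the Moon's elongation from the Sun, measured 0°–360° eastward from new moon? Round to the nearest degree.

329°

Invert f = (1 − cos θ)/2 to get cos θ = 1 − 2(0.07) = 0.860, hence θ₀ = arccos 0.860 = 30.7°.
Waning ⇒ past full, so θ = 360° − 30.7° = 329.3°.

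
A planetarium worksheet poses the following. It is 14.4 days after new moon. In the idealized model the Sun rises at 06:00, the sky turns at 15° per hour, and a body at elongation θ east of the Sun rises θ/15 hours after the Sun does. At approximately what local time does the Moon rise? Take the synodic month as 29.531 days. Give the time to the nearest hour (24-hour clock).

Elongation θ = 360° × 14.4/29.531 ≈ 175.5°.
At 15° of sky rotation per hour, 175.5° corresponds to a 11.70 h lag.
06:00 + 11.70 h ≈ 17:42 → 18:00 to the nearest hour.

18:00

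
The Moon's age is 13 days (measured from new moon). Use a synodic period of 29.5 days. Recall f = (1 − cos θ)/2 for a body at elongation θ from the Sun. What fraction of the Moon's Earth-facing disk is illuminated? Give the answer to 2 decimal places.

0.97

Elongation θ = 360° × 13/29.5 ≈ 158.6°.
With cos θ = (-0.931), the lit fraction is (1 − (-0.931))/2 ≈ 0.966.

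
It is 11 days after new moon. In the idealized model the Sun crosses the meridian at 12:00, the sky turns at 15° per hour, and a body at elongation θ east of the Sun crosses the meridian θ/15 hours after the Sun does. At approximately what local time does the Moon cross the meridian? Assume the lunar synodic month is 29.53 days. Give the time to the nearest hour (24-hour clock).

21:00

Elongation θ = 360° × 11/29.53 ≈ 134.1°.
The Moon trails the Sun by θ/15 = 134.1/15 ≈ 8.94 hours.
12:00 + 8.94 h ≈ 20:56 → 21:00 to the nearest hour.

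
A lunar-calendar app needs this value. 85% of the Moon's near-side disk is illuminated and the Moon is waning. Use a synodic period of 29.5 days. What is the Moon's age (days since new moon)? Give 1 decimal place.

18.5 days

From f = (1 − cos θ)/2: cos θ = 1 − 2×0.85 = -0.700; arccos → 134.4°.
Since the Moon is past full (waning), take the reflex angle: θ = 360° − 134.4° = 225.6°.
At 360°/29.5 d per day, 225.6° corresponds to 18.48 days.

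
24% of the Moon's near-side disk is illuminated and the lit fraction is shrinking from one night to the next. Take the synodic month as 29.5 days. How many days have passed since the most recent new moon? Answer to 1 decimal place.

cos θ = 1 − 2f = 0.520, giving a principal value of 58.7°.
A waning Moon lies in 180°–360°, so θ = 360° − 58.7° = 301.3°.
That fraction of the synodic month is 301.3/360 × 29.5 d ≈ 24.69 d.

24.7 days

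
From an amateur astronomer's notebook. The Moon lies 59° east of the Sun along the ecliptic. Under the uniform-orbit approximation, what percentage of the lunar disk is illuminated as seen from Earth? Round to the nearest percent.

f = (1 − cos 59°)/2 = (1 − 0.515)/2 ≈ 0.242, i.e. 24%.

24%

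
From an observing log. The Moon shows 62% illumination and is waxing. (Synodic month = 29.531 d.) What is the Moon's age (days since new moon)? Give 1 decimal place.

Invert f = (1 − cos θ)/2 to get cos θ = 1 − 2(0.62) = -0.240, hence θ₀ = arccos -0.240 = 103.9°.
Waxing ⇒ before full, so θ = 103.9°.
Age = 29.531 × 103.9°/360° ≈ 8.52 days.

8.5 days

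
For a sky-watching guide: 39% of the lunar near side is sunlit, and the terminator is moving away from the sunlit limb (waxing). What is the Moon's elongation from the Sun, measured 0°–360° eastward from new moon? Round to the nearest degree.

77°

Invert f = (1 − cos θ)/2 to get cos θ = 1 − 2(0.39) = 0.220, hence θ₀ = arccos 0.220 = 77.3°.
Before full moon the principal value applies: θ = 77.3°.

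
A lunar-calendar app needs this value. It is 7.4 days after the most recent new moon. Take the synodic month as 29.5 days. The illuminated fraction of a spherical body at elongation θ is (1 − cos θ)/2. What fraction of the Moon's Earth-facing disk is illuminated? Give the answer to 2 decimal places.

The Moon has covered 7.4/29.5 of its cycle, so θ ≈ 360° × 7.4/29.5 = 90.3°.
With cos θ = (-0.005), the lit fraction is (1 − (-0.005))/2 ≈ 0.503.

0.50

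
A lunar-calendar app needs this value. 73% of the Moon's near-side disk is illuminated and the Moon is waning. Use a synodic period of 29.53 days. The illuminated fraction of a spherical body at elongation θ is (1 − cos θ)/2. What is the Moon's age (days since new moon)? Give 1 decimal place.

cos θ = 1 − 2f = -0.460, giving a principal value of 117.4°.
Since the Moon is past full (waning), take the reflex angle: θ = 360° − 117.4° = 242.6°.
That fraction of the synodic month is 242.6/360 × 29.53 d ≈ 19.90 d.

19.9 days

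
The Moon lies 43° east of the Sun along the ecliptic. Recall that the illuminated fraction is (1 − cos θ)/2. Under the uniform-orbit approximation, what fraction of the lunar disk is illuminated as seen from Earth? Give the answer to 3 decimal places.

f = (1 − cos 43°)/2 = (1 − 0.731)/2 ≈ 0.134.

0.134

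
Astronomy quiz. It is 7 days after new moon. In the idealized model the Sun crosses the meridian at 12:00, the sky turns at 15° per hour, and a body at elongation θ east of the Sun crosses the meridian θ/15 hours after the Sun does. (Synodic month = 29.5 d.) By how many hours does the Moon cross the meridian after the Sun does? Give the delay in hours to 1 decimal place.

The Moon has covered 7/29.5 of its cycle, so θ ≈ 360° × 7/29.5 = 85.4°.
At 15° of sky rotation per hour, 85.4° corresponds to a 5.69 h lag.
So the Moon crosses the meridian 5.69 h after the Sun.

5.7 h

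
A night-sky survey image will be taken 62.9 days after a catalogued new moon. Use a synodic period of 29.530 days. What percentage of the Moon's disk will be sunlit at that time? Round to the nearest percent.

62.9 d spans 2 complete synodic months (2 × 29.530 = 59.06 d) plus 3.84 d.
Phase angle: θ = 360°·(3.84 d)/(29.530 d) = 46.8°.
Illuminated fraction = (1 − cos 46.8°)/2 = (1 − 0.684)/2 ≈ 0.158, so 16%.

16%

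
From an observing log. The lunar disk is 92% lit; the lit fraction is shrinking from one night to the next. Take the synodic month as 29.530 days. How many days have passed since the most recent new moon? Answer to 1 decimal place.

17.5 days

cos θ = 1 − 2f = -0.840, giving a principal value of 147.1°.
Since the Moon is past full (waning), take the reflex angle: θ = 360° − 147.1° = 212.9°.
At 360°/29.530 d per day, 212.9° corresponds to 17.46 days.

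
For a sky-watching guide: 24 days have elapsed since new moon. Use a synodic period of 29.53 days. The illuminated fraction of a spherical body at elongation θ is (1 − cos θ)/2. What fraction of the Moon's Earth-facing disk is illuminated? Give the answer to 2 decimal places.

0.31

Phase angle: θ = 360°·(24 d)/(29.53 d) = 292.6°.
cos 292.6° = 0.384, so f = (1 − 0.384)/2 = 0.308.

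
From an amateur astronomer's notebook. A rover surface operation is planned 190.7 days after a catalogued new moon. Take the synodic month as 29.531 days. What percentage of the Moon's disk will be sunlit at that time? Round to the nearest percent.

98%

190.7/29.531 = 6.458 lunations, so 6 complete cycles and 13.51 d into the next.
The Moon has covered 13.51/29.531 of its cycle, so θ ≈ 360° × 13.51/29.531 = 164.7°.
cos 164.7° = (-0.965), so f = (1 − (-0.965))/2 = 0.982, so 98%.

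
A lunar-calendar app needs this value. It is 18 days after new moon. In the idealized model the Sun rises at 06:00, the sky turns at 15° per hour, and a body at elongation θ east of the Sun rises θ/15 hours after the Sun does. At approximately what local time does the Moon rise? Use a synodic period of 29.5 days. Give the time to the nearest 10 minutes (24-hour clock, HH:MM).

20:40

Phase angle: θ = 360°·(18 d)/(29.5 d) = 219.7°.
Delay after the Sun = 219.7° / (15°/h) ≈ 14.64 h.
06:00 + 14.644 h ≈ 20:39 → 20:40 to the nearest ten minutes.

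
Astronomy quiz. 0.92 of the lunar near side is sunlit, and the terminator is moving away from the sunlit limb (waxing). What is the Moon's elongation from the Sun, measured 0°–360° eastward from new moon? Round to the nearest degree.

cos θ = 1 − 2f = -0.840, giving a principal value of 147.1°.
Waxing ⇒ before full, so θ = 147.1°.

147°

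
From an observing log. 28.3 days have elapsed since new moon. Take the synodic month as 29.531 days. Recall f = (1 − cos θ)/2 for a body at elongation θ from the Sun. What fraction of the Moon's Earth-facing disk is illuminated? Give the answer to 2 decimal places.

Elongation θ = 360° × 28.3/29.531 ≈ 345.0°.
cos 345.0° = 0.966, so f = (1 − 0.966)/2 = 0.017.

0.02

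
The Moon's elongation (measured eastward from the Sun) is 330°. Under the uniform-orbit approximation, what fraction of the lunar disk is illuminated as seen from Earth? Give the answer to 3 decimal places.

f = (1 − cos 330°)/2 = (1 − 0.866)/2 ≈ 0.067.

0.067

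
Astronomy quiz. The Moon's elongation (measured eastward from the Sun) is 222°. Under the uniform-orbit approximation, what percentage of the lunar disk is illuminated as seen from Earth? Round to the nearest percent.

cos 222° = (-0.743), so f = (1 − (-0.743))/2 = 0.872, i.e. 87%.

87%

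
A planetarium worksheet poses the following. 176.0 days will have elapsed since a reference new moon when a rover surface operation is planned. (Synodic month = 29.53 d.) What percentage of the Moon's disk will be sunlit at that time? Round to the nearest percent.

2%

Reduce mod P: 176.0 − 5×29.53 = 28.35 d into the current lunation.
The Moon has covered 28.35/29.53 of its cycle, so θ ≈ 360° × 28.35/29.53 = 345.6°.
With cos θ = 0.969, the lit fraction is (1 − 0.969)/2 ≈ 0.016, so 2%.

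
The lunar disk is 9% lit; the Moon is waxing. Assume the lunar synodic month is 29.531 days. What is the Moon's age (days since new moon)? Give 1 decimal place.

2.9 days

From f = (1 − cos θ)/2: cos θ = 1 − 2×0.09 = 0.820; arccos → 34.9°.
The Moon is waxing (0°–180°), so θ = 34.9° directly.
Age = 29.531 × 34.9°/360° ≈ 2.86 days.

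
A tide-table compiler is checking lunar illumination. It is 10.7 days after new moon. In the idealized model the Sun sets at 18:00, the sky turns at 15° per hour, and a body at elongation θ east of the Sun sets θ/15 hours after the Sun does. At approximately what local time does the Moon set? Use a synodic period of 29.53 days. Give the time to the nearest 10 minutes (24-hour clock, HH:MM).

Phase angle: θ = 360°·(10.7 d)/(29.53 d) = 130.4°.
Delay after the Sun = 130.4° / (15°/h) ≈ 8.70 h.
18:00 + 8.696 h ≈ 02:42 → 02:40 to the nearest ten minutes.

02:40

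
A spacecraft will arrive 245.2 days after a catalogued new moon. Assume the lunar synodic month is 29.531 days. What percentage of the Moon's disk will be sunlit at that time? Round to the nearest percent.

245.2/29.531 = 8.303 lunations, so 8 complete cycles and 8.95 d into the next.
The Moon has covered 8.95/29.531 of its cycle, so θ ≈ 360° × 8.95/29.531 = 109.1°.
cos 109.1° = (-0.328), so f = (1 − (-0.328))/2 = 0.664, so 66%.

66%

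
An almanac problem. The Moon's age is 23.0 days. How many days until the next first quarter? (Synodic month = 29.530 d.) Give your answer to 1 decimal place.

13.9 days

First quarter occurs at elongation 90°, i.e. at age 29.530 × 90/360 = 7.383 d.
This lunation's first quarter (7.383 d) has passed, so add one period: 36.913 − 23.0 = 13.913 days.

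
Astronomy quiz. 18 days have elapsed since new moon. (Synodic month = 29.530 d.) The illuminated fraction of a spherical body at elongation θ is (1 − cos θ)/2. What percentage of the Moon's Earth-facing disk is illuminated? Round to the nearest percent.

89%

Phase angle: θ = 360°·(18 d)/(29.530 d) = 219.4°.
With cos θ = (-0.772), the lit fraction is (1 − (-0.772))/2 ≈ 0.886, so 89%.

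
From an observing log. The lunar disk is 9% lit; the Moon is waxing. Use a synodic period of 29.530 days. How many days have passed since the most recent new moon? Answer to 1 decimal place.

2.9 days

Invert f = (1 − cos θ)/2 to get cos θ = 1 − 2(0.09) = 0.820, hence θ₀ = arccos 0.820 = 34.9°.
Before full moon the principal value applies: θ = 34.9°.
That fraction of the synodic month is 34.9/360 × 29.530 d ≈ 2.86 d.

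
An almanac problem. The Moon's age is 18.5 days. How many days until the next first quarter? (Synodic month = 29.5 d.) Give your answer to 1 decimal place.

First quarter occurs at elongation 90°, i.e. at age 29.5 × 90/360 = 7.375 d.
Already past this cycle's first quarter; the next is at 7.375 + 29.5 = 36.875 d, so 36.875 − 18.5 = 18.375 days.

18.4 days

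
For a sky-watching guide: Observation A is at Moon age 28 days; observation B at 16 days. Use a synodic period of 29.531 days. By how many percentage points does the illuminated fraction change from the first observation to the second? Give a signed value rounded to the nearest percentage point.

+96 pp

First observation: θ = 360°·28/29.531 = 341.3°, so f = 0.026.
Second observation: θ = 195.0°, f = 0.983.
Δf = 0.983 − 0.026 = +0.957, i.e. +96 pp.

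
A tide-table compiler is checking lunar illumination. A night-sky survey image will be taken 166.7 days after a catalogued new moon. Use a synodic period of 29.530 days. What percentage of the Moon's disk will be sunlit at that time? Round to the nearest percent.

81%

Reduce mod P: 166.7 − 5×29.530 = 19.05 d into the current lunation.
Phase angle: θ = 360°·(19.05 d)/(29.530 d) = 232.2°.
Illuminated fraction = (1 − cos 232.2°)/2 = (1 − (-0.612))/2 ≈ 0.806, so 81%.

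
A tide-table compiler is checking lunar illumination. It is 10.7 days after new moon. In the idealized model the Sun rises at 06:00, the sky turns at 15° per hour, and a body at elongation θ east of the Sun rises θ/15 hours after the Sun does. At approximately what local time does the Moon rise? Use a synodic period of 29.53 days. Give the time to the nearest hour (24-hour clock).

Phase angle: θ = 360°·(10.7 d)/(29.53 d) = 130.4°.
Delay after the Sun = 130.4° / (15°/h) ≈ 8.70 h.
06:00 + 8.70 h ≈ 14:42 → 15:00 to the nearest hour.

15:00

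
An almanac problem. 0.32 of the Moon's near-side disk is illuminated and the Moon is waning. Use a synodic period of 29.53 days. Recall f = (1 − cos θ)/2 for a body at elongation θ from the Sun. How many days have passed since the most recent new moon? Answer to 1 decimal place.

Invert f = (1 − cos θ)/2 to get cos θ = 1 − 2(0.32) = 0.360, hence θ₀ = arccos 0.360 = 68.9°.
A waning Moon lies in 180°–360°, so θ = 360° − 68.9° = 291.1°.
Age = 29.53 × 291.1°/360° ≈ 23.88 days.

23.9 days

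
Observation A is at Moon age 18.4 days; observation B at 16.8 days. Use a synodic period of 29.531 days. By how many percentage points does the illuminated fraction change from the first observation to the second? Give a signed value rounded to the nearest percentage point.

+10 pp

θ₁ = 360° × 18.4/29.531 = 224.3°, f₁ = (1 − cos θ₁)/2 = 0.858.
θ₂ = 360° × 16.8/29.531 = 204.8°, f₂ = (1 − cos θ₂)/2 = 0.954.
Change = f₂ − f₁ = +0.096 → +10 percentage points.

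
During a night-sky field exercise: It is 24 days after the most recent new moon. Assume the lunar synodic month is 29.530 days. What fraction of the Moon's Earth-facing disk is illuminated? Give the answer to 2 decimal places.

0.31

Phase angle: θ = 360°·(24 d)/(29.530 d) = 292.6°.
Illuminated fraction = (1 − cos 292.6°)/2 = (1 − 0.384)/2 ≈ 0.308.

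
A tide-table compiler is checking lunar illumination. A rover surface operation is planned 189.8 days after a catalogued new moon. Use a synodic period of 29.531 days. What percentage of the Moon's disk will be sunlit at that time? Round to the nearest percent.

95%

Reduce mod P: 189.8 − 6×29.531 = 12.61 d into the current lunation.
Elongation θ = 360° × 12.61/29.531 ≈ 153.8°.
With cos θ = (-0.897), the lit fraction is (1 − (-0.897))/2 ≈ 0.949, so 95%.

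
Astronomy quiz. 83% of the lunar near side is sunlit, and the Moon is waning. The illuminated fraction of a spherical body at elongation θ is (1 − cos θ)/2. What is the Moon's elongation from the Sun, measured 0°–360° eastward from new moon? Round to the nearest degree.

229°

From f = (1 − cos θ)/2: cos θ = 1 − 2×0.83 = -0.660; arccos → 131.3°.
A waning Moon lies in 180°–360°, so θ = 360° − 131.3° = 228.7°.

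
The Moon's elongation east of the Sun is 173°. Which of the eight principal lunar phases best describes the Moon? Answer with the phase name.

full moon

The full moon sector spans roughly 158°–202°; 173° falls inside it.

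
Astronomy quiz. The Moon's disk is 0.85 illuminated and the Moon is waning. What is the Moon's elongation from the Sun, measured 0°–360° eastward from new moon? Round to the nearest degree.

cos θ = 1 − 2f = -0.700, giving a principal value of 134.4°.
Waning ⇒ past full, so θ = 360° − 134.4° = 225.6°.

226°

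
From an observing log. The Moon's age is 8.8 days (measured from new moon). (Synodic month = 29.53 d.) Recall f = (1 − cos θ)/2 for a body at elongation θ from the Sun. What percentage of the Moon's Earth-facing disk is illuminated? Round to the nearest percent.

Elongation θ = 360° × 8.8/29.53 ≈ 107.3°.
With cos θ = (-0.297), the lit fraction is (1 − (-0.297))/2 ≈ 0.649, so 65%.

65%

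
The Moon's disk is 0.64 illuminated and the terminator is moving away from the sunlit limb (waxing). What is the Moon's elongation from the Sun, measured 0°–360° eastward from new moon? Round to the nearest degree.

106°

From f = (1 − cos θ)/2: cos θ = 1 − 2×0.64 = -0.280; arccos → 106.3°.
Waxing ⇒ before full, so θ = 106.3°.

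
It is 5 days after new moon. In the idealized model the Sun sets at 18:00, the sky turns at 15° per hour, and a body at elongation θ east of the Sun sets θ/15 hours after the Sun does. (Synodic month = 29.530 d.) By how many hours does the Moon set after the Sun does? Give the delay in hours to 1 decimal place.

Phase angle: θ = 360°·(5 d)/(29.530 d) = 61.0°.
Delay after the Sun = 61.0° / (15°/h) ≈ 4.06 h.
So the Moon sets 4.06 h after the Sun.

4.1 h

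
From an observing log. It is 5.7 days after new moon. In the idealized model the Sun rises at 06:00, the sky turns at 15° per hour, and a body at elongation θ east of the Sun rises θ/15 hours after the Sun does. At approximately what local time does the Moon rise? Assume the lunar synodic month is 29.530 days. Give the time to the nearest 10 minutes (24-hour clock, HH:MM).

10:40

The Moon has covered 5.7/29.530 of its cycle, so θ ≈ 360° × 5.7/29.530 = 69.5°.
The Moon trails the Sun by θ/15 = 69.5/15 ≈ 4.63 hours.
06:00 + 4.633 h ≈ 10:38 → 10:40 to the nearest ten minutes.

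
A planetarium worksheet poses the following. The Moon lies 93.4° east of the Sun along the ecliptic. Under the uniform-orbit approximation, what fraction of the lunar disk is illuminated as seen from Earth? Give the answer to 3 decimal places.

0.530

Half-versine of 93.4°: (1 − (-0.059))/2 = 0.530.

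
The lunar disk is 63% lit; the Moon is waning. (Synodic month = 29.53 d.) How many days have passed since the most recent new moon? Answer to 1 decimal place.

20.9 days

Invert f = (1 − cos θ)/2 to get cos θ = 1 − 2(0.63) = -0.260, hence θ₀ = arccos -0.260 = 105.1°.
A waning Moon lies in 180°–360°, so θ = 360° − 105.1° = 254.9°.
That fraction of the synodic month is 254.9/360 × 29.53 d ≈ 20.91 d.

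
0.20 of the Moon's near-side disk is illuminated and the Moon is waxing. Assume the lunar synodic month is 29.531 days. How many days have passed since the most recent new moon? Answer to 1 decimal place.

4.4 days

Invert f = (1 − cos θ)/2 to get cos θ = 1 − 2(0.20) = 0.600, hence θ₀ = arccos 0.600 = 53.1°.
The Moon is waxing (0°–180°), so θ = 53.1° directly.
At 360°/29.531 d per day, 53.1° corresponds to 4.36 days.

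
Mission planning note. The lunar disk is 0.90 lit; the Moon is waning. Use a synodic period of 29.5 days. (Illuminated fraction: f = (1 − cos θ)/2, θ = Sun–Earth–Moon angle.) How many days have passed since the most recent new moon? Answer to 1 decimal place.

17.8 days

cos θ = 1 − 2f = -0.800, giving a principal value of 143.1°.
Since the Moon is past full (waning), take the reflex angle: θ = 360° − 143.1° = 216.9°.
Age = 29.5 × 216.9°/360° ≈ 17.77 days.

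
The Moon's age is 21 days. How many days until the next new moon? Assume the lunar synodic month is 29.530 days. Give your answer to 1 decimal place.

One full lunation from the last new moon is 29.530 d; remaining = 29.530 − 21 = 8.530 d.

8.5 days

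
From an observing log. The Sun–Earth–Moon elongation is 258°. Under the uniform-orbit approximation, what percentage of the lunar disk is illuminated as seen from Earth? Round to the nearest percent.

f = (1 − cos 258°)/2 = (1 − (-0.208))/2 ≈ 0.604, i.e. 60%.

60%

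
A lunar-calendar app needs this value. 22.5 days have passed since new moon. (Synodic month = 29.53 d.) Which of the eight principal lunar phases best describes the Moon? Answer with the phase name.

θ ≈ 360° × 22.5/29.53 = 274°, which falls in the last quarter sector.

last quarter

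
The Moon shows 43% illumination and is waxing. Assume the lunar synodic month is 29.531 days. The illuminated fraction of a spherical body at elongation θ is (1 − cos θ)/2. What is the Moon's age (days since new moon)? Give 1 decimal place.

6.7 days

Invert f = (1 − cos θ)/2 to get cos θ = 1 − 2(0.43) = 0.140, hence θ₀ = arccos 0.140 = 82.0°.
Waxing ⇒ before full, so θ = 82.0°.
Age = 29.531 × 82.0°/360° ≈ 6.72 days.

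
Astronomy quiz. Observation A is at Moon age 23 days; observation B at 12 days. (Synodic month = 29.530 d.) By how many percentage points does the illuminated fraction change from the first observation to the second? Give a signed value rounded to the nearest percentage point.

+51 percentage points

First observation: θ = 360°·23/29.530 = 280.4°, so f = 0.410.
Second observation: θ = 146.3°, f = 0.916.
Δf = 0.916 − 0.410 = +0.506, i.e. +51 pp.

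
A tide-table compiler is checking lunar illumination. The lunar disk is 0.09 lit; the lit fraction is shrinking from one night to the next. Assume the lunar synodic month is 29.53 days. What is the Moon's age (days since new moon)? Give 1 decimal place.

26.7 days

Invert f = (1 − cos θ)/2 to get cos θ = 1 − 2(0.09) = 0.820, hence θ₀ = arccos 0.820 = 34.9°.
A waning Moon lies in 180°–360°, so θ = 360° − 34.9° = 325.1°.
That fraction of the synodic month is 325.1/360 × 29.53 d ≈ 26.67 d.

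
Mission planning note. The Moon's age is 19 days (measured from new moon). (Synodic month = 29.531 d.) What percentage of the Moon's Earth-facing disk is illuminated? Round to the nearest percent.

81%

Phase angle: θ = 360°·(19 d)/(29.531 d) = 231.6°.
cos 231.6° = (-0.621), so f = (1 − (-0.621))/2 = 0.810, so 81%.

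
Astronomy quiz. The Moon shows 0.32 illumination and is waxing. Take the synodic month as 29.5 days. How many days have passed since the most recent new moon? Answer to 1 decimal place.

cos θ = 1 − 2f = 0.360, giving a principal value of 68.9°.
Waxing ⇒ before full, so θ = 68.9°.
That fraction of the synodic month is 68.9/360 × 29.5 d ≈ 5.65 d.

5.6 days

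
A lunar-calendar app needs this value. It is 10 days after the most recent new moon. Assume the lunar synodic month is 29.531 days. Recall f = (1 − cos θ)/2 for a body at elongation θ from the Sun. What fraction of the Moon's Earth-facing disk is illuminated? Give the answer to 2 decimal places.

0.76

Phase angle: θ = 360°·(10 d)/(29.531 d) = 121.9°.
cos 121.9° = (-0.529), so f = (1 − (-0.529))/2 = 0.764.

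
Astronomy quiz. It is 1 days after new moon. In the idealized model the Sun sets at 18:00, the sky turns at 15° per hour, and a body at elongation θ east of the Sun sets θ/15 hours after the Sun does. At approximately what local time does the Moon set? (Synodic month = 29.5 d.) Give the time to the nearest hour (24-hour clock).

Phase angle: θ = 360°·(1 d)/(29.5 d) = 12.2°.
At 15° of sky rotation per hour, 12.2° corresponds to a 0.81 h lag.
18:00 + 0.81 h ≈ 18:49 → 19:00 to the nearest hour.

19:00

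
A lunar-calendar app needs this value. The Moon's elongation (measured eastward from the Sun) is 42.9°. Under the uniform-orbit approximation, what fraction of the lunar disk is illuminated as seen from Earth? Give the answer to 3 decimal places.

0.134

cos 42.9° = 0.733, so f = (1 − 0.733)/2 = 0.134.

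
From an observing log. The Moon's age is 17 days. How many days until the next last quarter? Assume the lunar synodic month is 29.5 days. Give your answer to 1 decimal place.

Last quarter is 0.75 of the way through the cycle: age 0.75 × 29.5 = 22.125 d.
So 5.125 days remain (22.125 − 17).

5.1 days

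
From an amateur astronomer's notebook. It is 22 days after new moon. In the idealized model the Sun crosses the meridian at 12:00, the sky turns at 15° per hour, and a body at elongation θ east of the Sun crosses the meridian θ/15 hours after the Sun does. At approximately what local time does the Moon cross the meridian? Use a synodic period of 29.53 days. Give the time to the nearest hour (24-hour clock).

Elongation θ = 360° × 22/29.53 ≈ 268.2°.
Delay after the Sun = 268.2° / (15°/h) ≈ 17.88 h.
12:00 + 17.88 h ≈ 05:53 → 06:00 to the nearest hour.

06:00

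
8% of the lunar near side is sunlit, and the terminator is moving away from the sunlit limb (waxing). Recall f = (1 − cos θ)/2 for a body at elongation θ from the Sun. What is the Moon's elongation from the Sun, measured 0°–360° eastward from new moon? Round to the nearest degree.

From f = (1 − cos θ)/2: cos θ = 1 − 2×0.08 = 0.840; arccos → 32.9°.
The Moon is waxing (0°–180°), so θ = 32.9° directly.

33°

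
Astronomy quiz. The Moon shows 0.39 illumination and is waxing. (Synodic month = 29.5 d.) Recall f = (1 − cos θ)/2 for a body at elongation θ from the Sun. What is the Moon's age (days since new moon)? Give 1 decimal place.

6.3 days

Invert f = (1 − cos θ)/2 to get cos θ = 1 − 2(0.39) = 0.220, hence θ₀ = arccos 0.220 = 77.3°.
Waxing ⇒ before full, so θ = 77.3°.
That fraction of the synodic month is 77.3/360 × 29.5 d ≈ 6.33 d.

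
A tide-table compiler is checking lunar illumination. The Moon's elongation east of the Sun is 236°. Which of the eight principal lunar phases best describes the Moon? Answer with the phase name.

The waning gibbous sector spans roughly 202°–248°; 236° falls inside it.

waning gibbous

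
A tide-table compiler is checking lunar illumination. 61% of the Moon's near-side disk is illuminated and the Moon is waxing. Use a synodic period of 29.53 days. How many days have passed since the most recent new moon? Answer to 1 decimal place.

cos θ = 1 − 2f = -0.220, giving a principal value of 102.7°.
Waxing ⇒ before full, so θ = 102.7°.
At 360°/29.53 d per day, 102.7° corresponds to 8.42 days.

8.4 days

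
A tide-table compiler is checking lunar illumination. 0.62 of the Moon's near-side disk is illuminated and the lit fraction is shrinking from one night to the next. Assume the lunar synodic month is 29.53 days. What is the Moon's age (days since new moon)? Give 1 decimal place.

21.0 days

cos θ = 1 − 2f = -0.240, giving a principal value of 103.9°.
Since the Moon is past full (waning), take the reflex angle: θ = 360° − 103.9° = 256.1°.
At 360°/29.53 d per day, 256.1° corresponds to 21.01 days.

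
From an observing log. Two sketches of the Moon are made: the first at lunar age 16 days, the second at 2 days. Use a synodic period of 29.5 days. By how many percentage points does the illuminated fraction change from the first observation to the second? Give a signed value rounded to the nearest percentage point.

θ₁ = 360° × 16/29.5 = 195.3°, f₁ = (1 − cos θ₁)/2 = 0.982.
θ₂ = 360° × 2/29.5 = 24.4°, f₂ = (1 − cos θ₂)/2 = 0.045.
Change = f₂ − f₁ = -0.938 → -94 percentage points.

-94 percentage points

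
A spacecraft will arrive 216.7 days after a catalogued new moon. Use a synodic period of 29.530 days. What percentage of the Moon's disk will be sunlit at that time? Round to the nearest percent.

216.7 d spans 7 complete synodic months (7 × 29.530 = 206.71 d) plus 9.99 d.
The Moon has covered 9.99/29.530 of its cycle, so θ ≈ 360° × 9.99/29.530 = 121.8°.
cos 121.8° = (-0.527), so f = (1 − (-0.527))/2 = 0.763, so 76%.

76%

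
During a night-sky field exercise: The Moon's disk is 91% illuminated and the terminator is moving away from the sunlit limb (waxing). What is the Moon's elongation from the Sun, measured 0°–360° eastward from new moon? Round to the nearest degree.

cos θ = 1 − 2f = -0.820, giving a principal value of 145.1°.
The Moon is waxing (0°–180°), so θ = 145.1° directly.

145°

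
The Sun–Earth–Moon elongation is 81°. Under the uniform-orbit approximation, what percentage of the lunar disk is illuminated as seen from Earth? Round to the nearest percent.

f = (1 − cos 81°)/2 = (1 − 0.156)/2 ≈ 0.422, i.e. 42%.

42%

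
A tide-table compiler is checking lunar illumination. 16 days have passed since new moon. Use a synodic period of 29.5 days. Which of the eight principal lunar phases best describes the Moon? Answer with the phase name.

full moon

θ ≈ 360° × 16/29.5 = 195°, which falls in the full moon sector.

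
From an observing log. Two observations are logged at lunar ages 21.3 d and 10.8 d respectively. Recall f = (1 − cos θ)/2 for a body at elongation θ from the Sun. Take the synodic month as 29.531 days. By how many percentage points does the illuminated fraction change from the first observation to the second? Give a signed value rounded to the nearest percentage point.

First observation: θ = 360°·21.3/29.531 = 259.7°, so f = 0.590.
Second observation: θ = 131.7°, f = 0.832.
Δf = 0.832 − 0.590 = +0.243, i.e. +24 pp.

+24 pp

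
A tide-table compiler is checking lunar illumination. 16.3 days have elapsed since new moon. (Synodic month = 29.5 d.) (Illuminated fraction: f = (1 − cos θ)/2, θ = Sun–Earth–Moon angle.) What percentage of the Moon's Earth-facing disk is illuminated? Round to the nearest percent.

The Moon has covered 16.3/29.5 of its cycle, so θ ≈ 360° × 16.3/29.5 = 198.9°.
With cos θ = (-0.946), the lit fraction is (1 − (-0.946))/2 ≈ 0.973, so 97%.

97%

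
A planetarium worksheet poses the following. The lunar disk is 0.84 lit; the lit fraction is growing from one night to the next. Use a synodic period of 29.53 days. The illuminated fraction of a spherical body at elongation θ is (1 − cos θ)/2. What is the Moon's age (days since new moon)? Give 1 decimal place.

cos θ = 1 − 2f = -0.680, giving a principal value of 132.8°.
The Moon is waxing (0°–180°), so θ = 132.8° directly.
At 360°/29.53 d per day, 132.8° corresponds to 10.90 days.

10.9 days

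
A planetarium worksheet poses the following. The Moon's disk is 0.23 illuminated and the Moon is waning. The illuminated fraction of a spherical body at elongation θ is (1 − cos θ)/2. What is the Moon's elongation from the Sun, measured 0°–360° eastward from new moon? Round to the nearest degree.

From f = (1 − cos θ)/2: cos θ = 1 − 2×0.23 = 0.540; arccos → 57.3°.
Since the Moon is past full (waning), take the reflex angle: θ = 360° − 57.3° = 302.7°.

303°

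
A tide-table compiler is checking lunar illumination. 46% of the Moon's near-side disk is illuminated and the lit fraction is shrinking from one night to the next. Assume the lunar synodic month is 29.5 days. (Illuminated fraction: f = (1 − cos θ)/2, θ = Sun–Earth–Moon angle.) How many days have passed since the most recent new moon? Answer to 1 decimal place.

From f = (1 − cos θ)/2: cos θ = 1 − 2×0.46 = 0.080; arccos → 85.4°.
A waning Moon lies in 180°–360°, so θ = 360° − 85.4° = 274.6°.
At 360°/29.5 d per day, 274.6° corresponds to 22.50 days.

22.5 days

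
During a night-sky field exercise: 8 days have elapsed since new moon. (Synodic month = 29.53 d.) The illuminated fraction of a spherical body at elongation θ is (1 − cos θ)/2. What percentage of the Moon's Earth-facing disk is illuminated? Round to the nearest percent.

Elongation θ = 360° × 8/29.53 ≈ 97.5°.
cos 97.5° = (-0.131), so f = (1 − (-0.131))/2 = 0.566, so 57%.

57%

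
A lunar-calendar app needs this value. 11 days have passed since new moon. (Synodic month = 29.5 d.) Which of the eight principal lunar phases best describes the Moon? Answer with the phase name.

θ ≈ 360° × 11/29.5 = 134°, which falls in the waxing gibbous sector.

waxing gibbous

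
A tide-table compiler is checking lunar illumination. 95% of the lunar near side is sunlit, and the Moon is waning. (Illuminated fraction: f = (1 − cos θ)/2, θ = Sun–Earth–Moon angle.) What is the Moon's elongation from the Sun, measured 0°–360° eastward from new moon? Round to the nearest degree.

cos θ = 1 − 2f = -0.900, giving a principal value of 154.2°.
A waning Moon lies in 180°–360°, so θ = 360° − 154.2° = 205.8°.

206°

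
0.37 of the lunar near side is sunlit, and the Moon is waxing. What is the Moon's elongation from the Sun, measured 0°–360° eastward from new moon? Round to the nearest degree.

Invert f = (1 − cos θ)/2 to get cos θ = 1 − 2(0.37) = 0.260, hence θ₀ = arccos 0.260 = 74.9°.
Waxing ⇒ before full, so θ = 74.9°.

75°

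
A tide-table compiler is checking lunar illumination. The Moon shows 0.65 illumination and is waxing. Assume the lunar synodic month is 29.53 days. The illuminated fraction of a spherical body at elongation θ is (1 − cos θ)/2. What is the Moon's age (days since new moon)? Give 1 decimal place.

8.8 days

cos θ = 1 − 2f = -0.300, giving a principal value of 107.5°.
Waxing ⇒ before full, so θ = 107.5°.
At 360°/29.53 d per day, 107.5° corresponds to 8.81 days.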